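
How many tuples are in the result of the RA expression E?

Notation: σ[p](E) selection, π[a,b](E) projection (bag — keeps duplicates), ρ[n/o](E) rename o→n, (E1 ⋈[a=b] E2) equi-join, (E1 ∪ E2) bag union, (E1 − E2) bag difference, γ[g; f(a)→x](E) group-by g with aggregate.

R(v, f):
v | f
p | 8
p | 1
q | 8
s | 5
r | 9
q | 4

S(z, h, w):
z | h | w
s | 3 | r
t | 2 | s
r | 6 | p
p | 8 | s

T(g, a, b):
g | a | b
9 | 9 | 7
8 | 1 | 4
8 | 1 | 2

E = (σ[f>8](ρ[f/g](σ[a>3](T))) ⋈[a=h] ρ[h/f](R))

Per-node cardinality:
  T → 3
  σ[a>3](T) → 1
  ρ[f/g](σ[a>3](T)) → 1
  σ[f>8](ρ[f/g](σ[a>3](T))) → 1
  R → 6
  ρ[h/f](R) → 6
  (σ[f>8](ρ[f/g](σ[a>3](T))) ⋈[a=h] ρ[h/f](R)) → 1

|E| = 1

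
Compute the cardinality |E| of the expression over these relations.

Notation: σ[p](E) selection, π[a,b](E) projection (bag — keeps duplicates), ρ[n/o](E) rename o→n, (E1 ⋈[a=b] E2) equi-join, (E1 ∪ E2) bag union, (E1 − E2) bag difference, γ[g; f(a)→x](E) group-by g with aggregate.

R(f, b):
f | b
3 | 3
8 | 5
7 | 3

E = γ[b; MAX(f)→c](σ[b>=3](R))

Per-node cardinality:
  R → 3
  σ[b>=3](R) → 3
  γ[b; MAX(f)→c](σ[b>=3](R)) → 2

|E| = 2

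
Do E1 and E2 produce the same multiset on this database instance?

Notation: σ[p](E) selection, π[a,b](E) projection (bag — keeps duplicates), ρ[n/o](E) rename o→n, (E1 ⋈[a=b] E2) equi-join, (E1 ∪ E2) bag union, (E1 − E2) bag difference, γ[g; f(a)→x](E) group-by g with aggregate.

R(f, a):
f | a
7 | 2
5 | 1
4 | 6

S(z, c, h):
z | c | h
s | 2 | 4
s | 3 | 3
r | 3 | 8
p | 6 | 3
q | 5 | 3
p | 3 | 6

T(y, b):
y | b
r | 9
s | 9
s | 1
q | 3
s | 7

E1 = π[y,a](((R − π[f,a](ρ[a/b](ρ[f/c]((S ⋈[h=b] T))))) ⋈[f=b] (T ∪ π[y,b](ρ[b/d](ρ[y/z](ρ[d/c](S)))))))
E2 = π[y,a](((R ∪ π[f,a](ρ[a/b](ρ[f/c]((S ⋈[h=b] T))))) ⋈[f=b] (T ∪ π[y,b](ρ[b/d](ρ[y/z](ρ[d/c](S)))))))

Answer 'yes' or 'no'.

E1 row counts bottom-up:
  R → 3
  S → 6
  T → 5
  (S ⋈[h=b] T) → 3
  ρ[f/c]((S ⋈[h=b] T)) → 3
  ρ[a/b](ρ[f/c]((S ⋈[h=b] T))) → 3
  π[f,a](ρ[a/b](ρ[f/c]((S ⋈[h=b] T)))) → 3
  (R − π[f,a](ρ[a/b](ρ[f/c]((S ⋈[h=b] T))))) → 3
  T → 5
  S → 6
  ρ[d/c](S) → 6
  ρ[y/z](ρ[d/c](S)) → 6
  ρ[b/d](ρ[y/z](ρ[d/c](S))) → 6
  π[y,b](ρ[b/d](ρ[y/z](ρ[d/c](S)))) → 6
  (T ∪ π[y,b](ρ[b/d](ρ[y/z](ρ[d/c](S))))) → 11
  ((R − π[f,a](ρ[a/b](ρ[f/c]((S ⋈[h=b] T))))) ⋈[f=b] (T ∪ π[y,b](ρ[b/d](ρ[y/z](ρ[d/c](S)))))) → 2
  π[y,a](((R − π[f,a](ρ[a/b](ρ[f/c]((S ⋈[h=b] T))))) ⋈[f=b] (T ∪ π[y,b](ρ[b/d](ρ[y/z](ρ[d/c](S))))))) → 2
E2 row counts bottom-up:
  R → 3
  S → 6
  T → 5
  (S ⋈[h=b] T) → 3
  ρ[f/c]((S ⋈[h=b] T)) → 3
  ρ[a/b](ρ[f/c]((S ⋈[h=b] T))) → 3
  π[f,a](ρ[a/b](ρ[f/c]((S ⋈[h=b] T)))) → 3
  (R ∪ π[f,a](ρ[a/b](ρ[f/c]((S ⋈[h=b] T))))) → 6
  T → 5
  S → 6
  ρ[d/c](S) → 6
  ρ[y/z](ρ[d/c](S)) → 6
  ρ[b/d](ρ[y/z](ρ[d/c](S))) → 6
  π[y,b](ρ[b/d](ρ[y/z](ρ[d/c](S)))) → 6
  (T ∪ π[y,b](ρ[b/d](ρ[y/z](ρ[d/c](S))))) → 11
  ((R ∪ π[f,a](ρ[a/b](ρ[f/c]((S ⋈[h=b] T))))) ⋈[f=b] (T ∪ π[y,b](ρ[b/d](ρ[y/z](ρ[d/c](S)))))) → 8
  π[y,a](((R ∪ π[f,a](ρ[a/b](ρ[f/c]((S ⋈[h=b] T))))) ⋈[f=b] (T ∪ π[y,b](ρ[b/d](ρ[y/z](ρ[d/c](S))))))) → 8

E1 result:
y | a
q | 1
s | 2
E2 result:
y | a
p | 3
p | 3
q | 1
q | 3
q | 3
r | 3
s | 2
s | 3
Witness: ('p', 3) appears 0× in E1 but 2× in E2.

no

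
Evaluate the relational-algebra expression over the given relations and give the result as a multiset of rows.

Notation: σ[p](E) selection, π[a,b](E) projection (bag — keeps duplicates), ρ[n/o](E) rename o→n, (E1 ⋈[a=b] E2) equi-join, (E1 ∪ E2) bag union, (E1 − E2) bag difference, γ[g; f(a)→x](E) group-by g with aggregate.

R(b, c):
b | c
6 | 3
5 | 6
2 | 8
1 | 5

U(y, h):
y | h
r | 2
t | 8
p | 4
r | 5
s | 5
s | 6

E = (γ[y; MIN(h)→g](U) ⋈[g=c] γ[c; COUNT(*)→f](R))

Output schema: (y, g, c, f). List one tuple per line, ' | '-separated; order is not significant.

Per-node cardinality:
  U → 6
  γ[y; MIN(h)→g](U) → 4
  R → 4
  γ[c; COUNT(*)→f](R) → 4
  (γ[y; MIN(h)→g](U) ⋈[g=c] γ[c; COUNT(*)→f](R)) → 2

== RESULT ==
y | g | c | f
s | 5 | 5 | 1
t | 8 | 8 | 1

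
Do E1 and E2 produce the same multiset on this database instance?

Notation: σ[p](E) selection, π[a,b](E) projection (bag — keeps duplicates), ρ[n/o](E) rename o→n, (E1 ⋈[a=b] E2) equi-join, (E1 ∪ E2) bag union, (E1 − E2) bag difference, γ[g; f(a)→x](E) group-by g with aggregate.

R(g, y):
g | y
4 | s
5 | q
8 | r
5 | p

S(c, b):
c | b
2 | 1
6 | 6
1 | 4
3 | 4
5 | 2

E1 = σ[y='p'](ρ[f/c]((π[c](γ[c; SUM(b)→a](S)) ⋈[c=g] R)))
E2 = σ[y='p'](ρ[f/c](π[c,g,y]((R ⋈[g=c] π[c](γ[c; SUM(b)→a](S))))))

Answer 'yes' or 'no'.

E1 stepwise |·|:
  S → 5
  γ[c; SUM(b)→a](S) → 5
  π[c](γ[c; SUM(b)→a](S)) → 5
  R → 4
  (π[c](γ[c; SUM(b)→a](S)) ⋈[c=g] R) → 2
  ρ[f/c]((π[c](γ[c; SUM(b)→a](S)) ⋈[c=g] R)) → 2
  σ[y='p'](ρ[f/c]((π[c](γ[c; SUM(b)→a](S)) ⋈[c=g] R))) → 1
E2 stepwise |·|:
  R → 4
  S → 5
  γ[c; SUM(b)→a](S) → 5
  π[c](γ[c; SUM(b)→a](S)) → 5
  (R ⋈[g=c] π[c](γ[c; SUM(b)→a](S))) → 2
  π[c,g,y]((R ⋈[g=c] π[c](γ[c; SUM(b)→a](S)))) → 2
  ρ[f/c](π[c,g,y]((R ⋈[g=c] π[c](γ[c; SUM(b)→a](S))))) → 2
  σ[y='p'](ρ[f/c](π[c,g,y]((R ⋈[g=c] π[c](γ[c; SUM(b)→a](S)))))) → 1

E1 and E2 produce the same multiset:
f | g | y
5 | 5 | p

yes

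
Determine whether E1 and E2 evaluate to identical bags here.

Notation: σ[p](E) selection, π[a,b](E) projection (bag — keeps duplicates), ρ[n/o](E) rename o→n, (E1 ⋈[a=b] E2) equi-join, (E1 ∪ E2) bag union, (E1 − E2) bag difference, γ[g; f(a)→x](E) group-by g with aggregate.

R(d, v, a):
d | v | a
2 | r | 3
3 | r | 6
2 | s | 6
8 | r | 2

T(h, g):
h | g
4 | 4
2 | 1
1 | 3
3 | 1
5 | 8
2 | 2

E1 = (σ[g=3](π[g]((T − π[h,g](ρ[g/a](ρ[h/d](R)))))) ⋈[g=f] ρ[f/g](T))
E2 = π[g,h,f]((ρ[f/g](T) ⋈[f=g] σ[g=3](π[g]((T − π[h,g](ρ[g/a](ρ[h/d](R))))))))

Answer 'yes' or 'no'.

E1 stepwise |·|:
  T → 6
  R → 4
  ρ[h/d](R) → 4
  ρ[g/a](ρ[h/d](R)) → 4
  π[h,g](ρ[g/a](ρ[h/d](R))) → 4
  (T − π[h,g](ρ[g/a](ρ[h/d](R)))) → 6
  π[g]((T − π[h,g](ρ[g/a](ρ[h/d](R))))) → 6
  σ[g=3](π[g]((T − π[h,g](ρ[g/a](ρ[h/d](R)))))) → 1
  T → 6
  ρ[f/g](T) → 6
  (σ[g=3](π[g]((T − π[h,g](ρ[g/a](ρ[h/d](R)))))) ⋈[g=f] ρ[f/g](T)) → 1
E2 stepwise |·|:
  T → 6
  ρ[f/g](T) → 6
  T → 6
  R → 4
  ρ[h/d](R) → 4
  ρ[g/a](ρ[h/d](R)) → 4
  π[h,g](ρ[g/a](ρ[h/d](R))) → 4
  (T − π[h,g](ρ[g/a](ρ[h/d](R)))) → 6
  π[g]((T − π[h,g](ρ[g/a](ρ[h/d](R))))) → 6
  σ[g=3](π[g]((T − π[h,g](ρ[g/a](ρ[h/d](R)))))) → 1
  (ρ[f/g](T) ⋈[f=g] σ[g=3](π[g]((T − π[h,g](ρ[g/a](ρ[h/d](R))))))) → 1
  π[g,h,f]((ρ[f/g](T) ⋈[f=g] σ[g=3](π[g]((T − π[h,g](ρ[g/a](ρ[h/d](R)))))))) → 1

E1 and E2 produce the same multiset:
g | h | f
3 | 1 | 3

yes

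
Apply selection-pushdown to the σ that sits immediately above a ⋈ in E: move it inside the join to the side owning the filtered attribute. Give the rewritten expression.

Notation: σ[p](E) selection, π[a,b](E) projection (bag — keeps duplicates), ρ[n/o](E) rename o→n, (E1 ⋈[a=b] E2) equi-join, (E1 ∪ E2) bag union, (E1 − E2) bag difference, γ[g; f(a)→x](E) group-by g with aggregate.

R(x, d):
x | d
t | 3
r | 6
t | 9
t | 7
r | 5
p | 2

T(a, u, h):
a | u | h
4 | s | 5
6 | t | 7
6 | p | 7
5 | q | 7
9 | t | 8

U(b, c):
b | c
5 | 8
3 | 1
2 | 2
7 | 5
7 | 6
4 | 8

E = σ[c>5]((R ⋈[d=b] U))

σ filters on c, owned by the right side.
E' = (R ⋈[d=b] σ[c>5](U))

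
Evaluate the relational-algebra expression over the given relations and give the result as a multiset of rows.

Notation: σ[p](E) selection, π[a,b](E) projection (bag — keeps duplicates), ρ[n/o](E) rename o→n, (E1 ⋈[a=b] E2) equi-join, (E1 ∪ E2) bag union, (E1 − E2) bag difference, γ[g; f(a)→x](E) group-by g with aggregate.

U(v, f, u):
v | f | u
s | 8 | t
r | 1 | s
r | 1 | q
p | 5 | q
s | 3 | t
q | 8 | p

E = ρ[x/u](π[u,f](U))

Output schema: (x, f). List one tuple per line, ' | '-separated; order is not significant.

Subexpression sizes:
  U → 6
  π[u,f](U) → 6
  ρ[x/u](π[u,f](U)) → 6

== RESULT ==
x | f
p | 8
q | 1
q | 5
s | 1
t | 3
t | 8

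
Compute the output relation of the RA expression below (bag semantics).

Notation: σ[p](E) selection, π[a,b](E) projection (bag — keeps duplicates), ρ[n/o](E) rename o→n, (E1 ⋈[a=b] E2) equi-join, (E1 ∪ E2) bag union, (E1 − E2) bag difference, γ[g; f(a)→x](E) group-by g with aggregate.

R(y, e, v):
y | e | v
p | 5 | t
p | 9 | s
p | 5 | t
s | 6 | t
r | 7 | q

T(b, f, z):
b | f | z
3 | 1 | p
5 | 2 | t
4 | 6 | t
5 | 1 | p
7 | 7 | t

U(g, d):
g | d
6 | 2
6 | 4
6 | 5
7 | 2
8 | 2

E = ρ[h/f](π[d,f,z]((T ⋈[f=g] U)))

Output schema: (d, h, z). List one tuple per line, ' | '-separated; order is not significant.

Stepwise |·|:
  T → 5
  U → 5
  (T ⋈[f=g] U) → 4
  π[d,f,z]((T ⋈[f=g] U)) → 4
  ρ[h/f](π[d,f,z]((T ⋈[f=g] U))) → 4

== RESULT ==
d | h | z
2 | 6 | t
2 | 7 | t
4 | 6 | t
5 | 6 | t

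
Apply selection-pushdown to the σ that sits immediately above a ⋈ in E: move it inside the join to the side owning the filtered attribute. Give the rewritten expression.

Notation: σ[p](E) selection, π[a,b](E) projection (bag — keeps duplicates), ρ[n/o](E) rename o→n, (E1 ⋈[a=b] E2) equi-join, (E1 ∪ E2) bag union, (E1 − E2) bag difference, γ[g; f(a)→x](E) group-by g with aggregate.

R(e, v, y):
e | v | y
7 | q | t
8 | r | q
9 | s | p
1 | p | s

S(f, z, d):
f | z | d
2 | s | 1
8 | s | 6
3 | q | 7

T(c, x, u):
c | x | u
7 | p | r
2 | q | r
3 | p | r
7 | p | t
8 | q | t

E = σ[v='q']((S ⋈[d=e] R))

σ filters on v, owned by the right side.
E' = (S ⋈[d=e] σ[v='q'](R))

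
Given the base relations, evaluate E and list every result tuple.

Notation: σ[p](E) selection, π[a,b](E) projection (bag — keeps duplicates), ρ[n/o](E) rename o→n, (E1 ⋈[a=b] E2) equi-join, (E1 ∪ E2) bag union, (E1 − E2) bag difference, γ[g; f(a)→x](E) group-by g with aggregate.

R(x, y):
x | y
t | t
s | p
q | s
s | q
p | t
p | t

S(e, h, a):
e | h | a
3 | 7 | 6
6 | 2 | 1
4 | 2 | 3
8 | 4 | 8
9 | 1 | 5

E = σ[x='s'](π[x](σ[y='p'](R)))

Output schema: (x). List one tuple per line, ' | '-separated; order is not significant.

Stepwise |·|:
  R → 6
  σ[y='p'](R) → 1
  π[x](σ[y='p'](R)) → 1
  σ[x='s'](π[x](σ[y='p'](R))) → 1

== RESULT ==
x
s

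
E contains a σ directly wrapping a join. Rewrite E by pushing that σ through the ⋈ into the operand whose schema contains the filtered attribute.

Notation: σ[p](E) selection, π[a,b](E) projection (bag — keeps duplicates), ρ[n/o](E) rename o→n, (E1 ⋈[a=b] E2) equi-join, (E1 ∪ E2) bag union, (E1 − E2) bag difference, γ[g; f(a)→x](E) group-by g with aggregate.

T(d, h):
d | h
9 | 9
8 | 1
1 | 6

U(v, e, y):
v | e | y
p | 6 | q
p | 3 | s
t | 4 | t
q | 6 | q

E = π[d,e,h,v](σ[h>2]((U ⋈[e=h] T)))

σ filters on h, owned by the right side.
E' = π[d,e,h,v]((U ⋈[e=h] σ[h>2](T)))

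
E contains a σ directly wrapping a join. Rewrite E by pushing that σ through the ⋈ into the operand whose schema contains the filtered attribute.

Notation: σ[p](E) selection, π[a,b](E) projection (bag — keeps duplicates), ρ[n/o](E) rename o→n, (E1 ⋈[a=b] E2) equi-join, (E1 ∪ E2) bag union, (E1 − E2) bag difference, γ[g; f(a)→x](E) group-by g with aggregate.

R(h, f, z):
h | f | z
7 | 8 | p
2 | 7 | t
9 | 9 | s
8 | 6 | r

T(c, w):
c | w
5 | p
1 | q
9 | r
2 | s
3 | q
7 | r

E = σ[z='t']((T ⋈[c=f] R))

σ filters on z, owned by the right side.
E' = (T ⋈[c=f] σ[z='t'](R))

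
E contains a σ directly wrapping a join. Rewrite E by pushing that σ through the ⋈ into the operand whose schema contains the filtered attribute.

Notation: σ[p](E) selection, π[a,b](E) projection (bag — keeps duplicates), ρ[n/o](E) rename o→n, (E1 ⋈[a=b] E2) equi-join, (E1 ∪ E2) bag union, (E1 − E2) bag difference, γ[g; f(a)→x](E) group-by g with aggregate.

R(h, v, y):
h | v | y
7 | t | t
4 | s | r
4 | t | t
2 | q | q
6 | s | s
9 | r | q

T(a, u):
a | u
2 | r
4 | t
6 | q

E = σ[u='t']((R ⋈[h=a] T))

σ filters on u, owned by the right side.
E' = (R ⋈[h=a] σ[u='t'](T))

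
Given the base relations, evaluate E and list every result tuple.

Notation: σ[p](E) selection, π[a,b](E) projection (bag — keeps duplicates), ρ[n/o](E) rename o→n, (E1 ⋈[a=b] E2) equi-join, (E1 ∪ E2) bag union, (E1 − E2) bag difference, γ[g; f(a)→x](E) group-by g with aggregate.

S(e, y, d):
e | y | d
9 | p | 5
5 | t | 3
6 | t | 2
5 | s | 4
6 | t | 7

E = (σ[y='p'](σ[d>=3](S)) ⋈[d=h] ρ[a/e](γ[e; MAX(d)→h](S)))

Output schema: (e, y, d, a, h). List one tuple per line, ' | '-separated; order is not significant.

Row counts bottom-up:
  S → 5
  σ[d>=3](S) → 4
  σ[y='p'](σ[d>=3](S)) → 1
  S → 5
  γ[e; MAX(d)→h](S) → 3
  ρ[a/e](γ[e; MAX(d)→h](S)) → 3
  (σ[y='p'](σ[d>=3](S)) ⋈[d=h] ρ[a/e](γ[e; MAX(d)→h](S))) → 1

== RESULT ==
e | y | d | a | h
9 | p | 5 | 9 | 5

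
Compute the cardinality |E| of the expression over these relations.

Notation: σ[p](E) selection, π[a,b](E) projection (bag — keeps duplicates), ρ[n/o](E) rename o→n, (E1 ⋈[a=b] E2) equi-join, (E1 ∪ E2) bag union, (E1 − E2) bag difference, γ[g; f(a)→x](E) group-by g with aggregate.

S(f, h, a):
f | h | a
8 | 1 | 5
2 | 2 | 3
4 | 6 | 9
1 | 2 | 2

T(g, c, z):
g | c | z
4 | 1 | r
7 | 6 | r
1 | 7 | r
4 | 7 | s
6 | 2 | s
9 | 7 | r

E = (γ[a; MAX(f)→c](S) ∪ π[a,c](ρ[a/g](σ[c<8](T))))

Stepwise |·|:
  S → 4
  γ[a; MAX(f)→c](S) → 4
  T → 6
  σ[c<8](T) → 6
  ρ[a/g](σ[c<8](T)) → 6
  π[a,c](ρ[a/g](σ[c<8](T))) → 6
  (γ[a; MAX(f)→c](S) ∪ π[a,c](ρ[a/g](σ[c<8](T)))) → 10

|E| = 10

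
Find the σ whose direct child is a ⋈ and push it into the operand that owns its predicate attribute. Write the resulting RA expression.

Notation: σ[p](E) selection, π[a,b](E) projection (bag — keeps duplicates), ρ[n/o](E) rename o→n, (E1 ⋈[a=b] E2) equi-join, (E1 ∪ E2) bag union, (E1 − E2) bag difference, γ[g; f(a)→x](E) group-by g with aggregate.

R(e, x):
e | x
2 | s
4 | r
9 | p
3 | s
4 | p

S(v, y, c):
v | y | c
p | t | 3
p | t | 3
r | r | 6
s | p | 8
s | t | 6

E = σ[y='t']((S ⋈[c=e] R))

σ filters on y, owned by the left side.
E' = (σ[y='t'](S) ⋈[c=e] R)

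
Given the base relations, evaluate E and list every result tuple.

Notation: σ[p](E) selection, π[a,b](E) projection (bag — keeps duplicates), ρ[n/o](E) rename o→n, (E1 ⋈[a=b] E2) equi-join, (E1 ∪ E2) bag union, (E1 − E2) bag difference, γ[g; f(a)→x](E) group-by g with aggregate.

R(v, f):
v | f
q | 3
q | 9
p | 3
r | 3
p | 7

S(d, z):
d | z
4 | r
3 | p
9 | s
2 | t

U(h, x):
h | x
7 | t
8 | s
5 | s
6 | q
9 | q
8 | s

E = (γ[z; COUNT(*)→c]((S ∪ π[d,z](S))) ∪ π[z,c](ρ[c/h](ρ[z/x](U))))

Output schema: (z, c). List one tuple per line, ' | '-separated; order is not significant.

Stepwise |·|:
  S → 4
  S → 4
  π[d,z](S) → 4
  (S ∪ π[d,z](S)) → 8
  γ[z; COUNT(*)→c]((S ∪ π[d,z](S))) → 4
  U → 6
  ρ[z/x](U) → 6
  ρ[c/h](ρ[z/x](U)) → 6
  π[z,c](ρ[c/h](ρ[z/x](U))) → 6
  (γ[z; COUNT(*)→c]((S ∪ π[d,z](S))) ∪ π[z,c](ρ[c/h](ρ[z/x](U)))) → 10

== RESULT ==
z | c
p | 2
q | 6
q | 9
r | 2
s | 2
s | 5
s | 8
s | 8
t | 2
t | 7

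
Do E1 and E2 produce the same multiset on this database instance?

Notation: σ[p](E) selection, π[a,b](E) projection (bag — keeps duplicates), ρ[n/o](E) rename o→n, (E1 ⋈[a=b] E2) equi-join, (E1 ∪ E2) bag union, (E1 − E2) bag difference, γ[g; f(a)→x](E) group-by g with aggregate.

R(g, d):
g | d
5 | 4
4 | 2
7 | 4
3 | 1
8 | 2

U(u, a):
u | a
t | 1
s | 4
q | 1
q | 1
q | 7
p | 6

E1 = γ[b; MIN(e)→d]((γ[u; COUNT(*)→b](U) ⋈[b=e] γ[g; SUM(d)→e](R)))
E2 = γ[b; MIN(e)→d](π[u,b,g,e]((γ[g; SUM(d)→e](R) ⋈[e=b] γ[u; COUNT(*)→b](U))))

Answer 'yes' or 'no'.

E1 subexpression sizes:
  U → 6
  γ[u; COUNT(*)→b](U) → 4
  R → 5
  γ[g; SUM(d)→e](R) → 5
  (γ[u; COUNT(*)→b](U) ⋈[b=e] γ[g; SUM(d)→e](R)) → 3
  γ[b; MIN(e)→d]((γ[u; COUNT(*)→b](U) ⋈[b=e] γ[g; SUM(d)→e](R))) → 1
E2 subexpression sizes:
  R → 5
  γ[g; SUM(d)→e](R) → 5
  U → 6
  γ[u; COUNT(*)→b](U) → 4
  (γ[g; SUM(d)→e](R) ⋈[e=b] γ[u; COUNT(*)→b](U)) → 3
  π[u,b,g,e]((γ[g; SUM(d)→e](R) ⋈[e=b] γ[u; COUNT(*)→b](U))) → 3
  γ[b; MIN(e)→d](π[u,b,g,e]((γ[g; SUM(d)→e](R) ⋈[e=b] γ[u; COUNT(*)→b](U)))) → 1

E1 and E2 produce the same multiset:
b | d
1 | 1

yes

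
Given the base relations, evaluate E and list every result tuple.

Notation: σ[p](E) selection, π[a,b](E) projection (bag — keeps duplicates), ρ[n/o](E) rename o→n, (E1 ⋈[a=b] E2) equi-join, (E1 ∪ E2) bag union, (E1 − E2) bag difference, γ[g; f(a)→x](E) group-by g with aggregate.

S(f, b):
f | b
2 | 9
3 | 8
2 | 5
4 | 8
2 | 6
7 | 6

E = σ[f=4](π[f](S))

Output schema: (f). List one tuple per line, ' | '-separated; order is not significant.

Row counts bottom-up:
  S → 6
  π[f](S) → 6
  σ[f=4](π[f](S)) → 1

== RESULT ==
f
4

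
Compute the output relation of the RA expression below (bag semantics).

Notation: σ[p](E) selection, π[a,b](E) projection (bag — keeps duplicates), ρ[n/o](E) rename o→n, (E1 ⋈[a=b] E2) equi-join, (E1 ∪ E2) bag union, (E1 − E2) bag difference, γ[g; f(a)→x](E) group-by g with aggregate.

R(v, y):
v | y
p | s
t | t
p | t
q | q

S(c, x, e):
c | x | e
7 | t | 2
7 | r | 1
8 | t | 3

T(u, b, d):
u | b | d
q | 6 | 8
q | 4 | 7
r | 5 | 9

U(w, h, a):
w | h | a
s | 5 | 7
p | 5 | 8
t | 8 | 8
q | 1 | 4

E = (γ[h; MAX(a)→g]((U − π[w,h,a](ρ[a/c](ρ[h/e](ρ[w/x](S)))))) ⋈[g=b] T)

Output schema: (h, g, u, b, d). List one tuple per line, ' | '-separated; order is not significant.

Subexpression sizes:
  U → 4
  S → 3
  ρ[w/x](S) → 3
  ρ[h/e](ρ[w/x](S)) → 3
  ρ[a/c](ρ[h/e](ρ[w/x](S))) → 3
  π[w,h,a](ρ[a/c](ρ[h/e](ρ[w/x](S)))) → 3
  (U − π[w,h,a](ρ[a/c](ρ[h/e](ρ[w/x](S))))) → 4
  γ[h; MAX(a)→g]((U − π[w,h,a](ρ[a/c](ρ[h/e](ρ[w/x](S)))))) → 3
  T → 3
  (γ[h; MAX(a)→g]((U − π[w,h,a](ρ[a/c](ρ[h/e](ρ[w/x](S)))))) ⋈[g=b] T) → 1

== RESULT ==
h | g | u | b | d
1 | 4 | q | 4 | 7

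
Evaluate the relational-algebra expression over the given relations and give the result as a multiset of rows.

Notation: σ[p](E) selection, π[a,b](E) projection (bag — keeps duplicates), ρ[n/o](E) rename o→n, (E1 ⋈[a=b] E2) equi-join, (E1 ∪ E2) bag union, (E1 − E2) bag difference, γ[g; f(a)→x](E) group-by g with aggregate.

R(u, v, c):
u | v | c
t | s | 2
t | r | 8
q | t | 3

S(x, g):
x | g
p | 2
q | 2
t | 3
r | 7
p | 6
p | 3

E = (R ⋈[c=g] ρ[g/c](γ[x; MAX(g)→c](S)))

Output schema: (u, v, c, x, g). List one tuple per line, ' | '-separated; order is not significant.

Stepwise |·|:
  R → 3
  S → 6
  γ[x; MAX(g)→c](S) → 4
  ρ[g/c](γ[x; MAX(g)→c](S)) → 4
  (R ⋈[c=g] ρ[g/c](γ[x; MAX(g)→c](S))) → 2

== RESULT ==
u | v | c | x | g
q | t | 3 | t | 3
t | s | 2 | q | 2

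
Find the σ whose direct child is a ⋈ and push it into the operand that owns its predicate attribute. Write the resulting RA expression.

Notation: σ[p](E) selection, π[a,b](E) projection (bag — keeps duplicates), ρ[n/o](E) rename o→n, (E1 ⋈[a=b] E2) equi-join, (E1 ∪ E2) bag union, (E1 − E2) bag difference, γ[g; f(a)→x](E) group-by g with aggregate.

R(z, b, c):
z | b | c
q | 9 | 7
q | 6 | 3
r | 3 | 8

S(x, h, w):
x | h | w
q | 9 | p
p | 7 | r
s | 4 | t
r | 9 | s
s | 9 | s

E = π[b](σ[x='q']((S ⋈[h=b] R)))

σ filters on x, owned by the left side.
E' = π[b]((σ[x='q'](S) ⋈[h=b] R))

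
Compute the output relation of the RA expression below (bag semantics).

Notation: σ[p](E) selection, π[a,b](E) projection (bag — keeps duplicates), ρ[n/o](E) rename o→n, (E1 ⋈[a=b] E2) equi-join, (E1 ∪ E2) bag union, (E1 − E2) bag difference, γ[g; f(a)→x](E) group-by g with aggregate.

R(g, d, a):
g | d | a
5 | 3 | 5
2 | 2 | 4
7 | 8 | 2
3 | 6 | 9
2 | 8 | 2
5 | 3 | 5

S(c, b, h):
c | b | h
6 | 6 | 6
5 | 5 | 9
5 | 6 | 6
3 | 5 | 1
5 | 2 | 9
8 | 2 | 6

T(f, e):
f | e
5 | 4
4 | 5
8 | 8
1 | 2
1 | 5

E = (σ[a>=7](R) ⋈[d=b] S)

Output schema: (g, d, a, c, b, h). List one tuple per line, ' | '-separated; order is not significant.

Subexpression sizes:
  R → 6
  σ[a>=7](R) → 1
  S → 6
  (σ[a>=7](R) ⋈[d=b] S) → 2

== RESULT ==
g | d | a | c | b | h
3 | 6 | 9 | 5 | 6 | 6
3 | 6 | 9 | 6 | 6 | 6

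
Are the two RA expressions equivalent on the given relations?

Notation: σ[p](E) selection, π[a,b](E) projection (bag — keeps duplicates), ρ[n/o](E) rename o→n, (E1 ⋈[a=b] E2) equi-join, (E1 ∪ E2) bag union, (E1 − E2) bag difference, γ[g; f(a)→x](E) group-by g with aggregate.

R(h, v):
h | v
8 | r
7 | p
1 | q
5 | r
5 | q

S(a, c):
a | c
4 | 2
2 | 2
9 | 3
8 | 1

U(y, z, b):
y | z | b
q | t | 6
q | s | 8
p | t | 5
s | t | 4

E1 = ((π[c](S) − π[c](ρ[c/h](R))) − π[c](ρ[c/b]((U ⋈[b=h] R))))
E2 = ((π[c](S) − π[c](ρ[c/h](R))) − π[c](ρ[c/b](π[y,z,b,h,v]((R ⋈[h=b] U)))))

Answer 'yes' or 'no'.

E1 subexpression sizes:
  S → 4
  π[c](S) → 4
  R → 5
  ρ[c/h](R) → 5
  π[c](ρ[c/h](R)) → 5
  (π[c](S) − π[c](ρ[c/h](R))) → 3
  U → 4
  R → 5
  (U ⋈[b=h] R) → 3
  ρ[c/b]((U ⋈[b=h] R)) → 3
  π[c](ρ[c/b]((U ⋈[b=h] R))) → 3
  ((π[c](S) − π[c](ρ[c/h](R))) − π[c](ρ[c/b]((U ⋈[b=h] R)))) → 3
E2 subexpression sizes:
  S → 4
  π[c](S) → 4
  R → 5
  ρ[c/h](R) → 5
  π[c](ρ[c/h](R)) → 5
  (π[c](S) − π[c](ρ[c/h](R))) → 3
  R → 5
  U → 4
  (R ⋈[h=b] U) → 3
  π[y,z,b,h,v]((R ⋈[h=b] U)) → 3
  ρ[c/b](π[y,z,b,h,v]((R ⋈[h=b] U))) → 3
  π[c](ρ[c/b](π[y,z,b,h,v]((R ⋈[h=b] U)))) → 3
  ((π[c](S) − π[c](ρ[c/h](R))) − π[c](ρ[c/b](π[y,z,b,h,v]((R ⋈[h=b] U))))) → 3

E1 and E2 produce the same multiset:
c
2
2
3

yes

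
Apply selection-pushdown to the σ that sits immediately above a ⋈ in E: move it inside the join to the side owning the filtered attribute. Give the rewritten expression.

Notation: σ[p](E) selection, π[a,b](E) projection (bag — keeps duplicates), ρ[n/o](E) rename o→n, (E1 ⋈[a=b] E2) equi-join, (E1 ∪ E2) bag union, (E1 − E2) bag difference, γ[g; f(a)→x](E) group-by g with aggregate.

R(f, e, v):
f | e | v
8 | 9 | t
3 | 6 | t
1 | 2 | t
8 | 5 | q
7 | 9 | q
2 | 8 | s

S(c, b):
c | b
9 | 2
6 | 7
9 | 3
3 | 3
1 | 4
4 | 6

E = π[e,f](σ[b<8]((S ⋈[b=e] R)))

σ filters on b, owned by the left side.
E' = π[e,f]((σ[b<8](S) ⋈[b=e] R))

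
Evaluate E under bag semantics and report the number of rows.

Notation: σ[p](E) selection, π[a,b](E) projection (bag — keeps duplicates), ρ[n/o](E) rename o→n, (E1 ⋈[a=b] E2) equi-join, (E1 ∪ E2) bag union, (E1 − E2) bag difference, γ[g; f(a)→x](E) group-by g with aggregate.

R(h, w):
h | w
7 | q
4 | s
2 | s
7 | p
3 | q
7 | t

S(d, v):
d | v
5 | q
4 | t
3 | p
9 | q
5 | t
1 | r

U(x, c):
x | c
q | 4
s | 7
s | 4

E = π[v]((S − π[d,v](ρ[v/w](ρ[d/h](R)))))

Per-node cardinality:
  S → 6
  R → 6
  ρ[d/h](R) → 6
  ρ[v/w](ρ[d/h](R)) → 6
  π[d,v](ρ[v/w](ρ[d/h](R))) → 6
  (S − π[d,v](ρ[v/w](ρ[d/h](R)))) → 6
  π[v]((S − π[d,v](ρ[v/w](ρ[d/h](R))))) → 6

|E| = 6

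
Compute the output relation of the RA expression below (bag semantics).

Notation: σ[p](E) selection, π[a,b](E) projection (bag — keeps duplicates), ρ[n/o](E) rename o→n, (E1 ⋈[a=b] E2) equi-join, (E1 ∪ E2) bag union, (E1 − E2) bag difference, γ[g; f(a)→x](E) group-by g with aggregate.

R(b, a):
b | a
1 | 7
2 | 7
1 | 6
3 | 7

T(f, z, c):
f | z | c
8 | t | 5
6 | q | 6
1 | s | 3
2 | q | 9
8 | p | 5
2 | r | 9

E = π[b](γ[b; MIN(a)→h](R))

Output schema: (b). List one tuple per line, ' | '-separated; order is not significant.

Stepwise |·|:
  R → 4
  γ[b; MIN(a)→h](R) → 3
  π[b](γ[b; MIN(a)→h](R)) → 3

== RESULT ==
b
1
2
3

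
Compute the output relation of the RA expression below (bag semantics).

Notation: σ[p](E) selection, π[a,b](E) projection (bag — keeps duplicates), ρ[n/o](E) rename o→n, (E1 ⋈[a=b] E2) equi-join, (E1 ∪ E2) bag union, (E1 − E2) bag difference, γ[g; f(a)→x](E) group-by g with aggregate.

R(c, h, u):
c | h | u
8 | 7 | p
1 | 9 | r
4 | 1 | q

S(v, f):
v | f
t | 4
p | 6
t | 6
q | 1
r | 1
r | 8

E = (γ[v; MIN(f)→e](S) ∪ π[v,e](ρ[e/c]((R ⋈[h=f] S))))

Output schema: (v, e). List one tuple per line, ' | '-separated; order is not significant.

Per-node cardinality:
  S → 6
  γ[v; MIN(f)→e](S) → 4
  R → 3
  S → 6
  (R ⋈[h=f] S) → 2
  ρ[e/c]((R ⋈[h=f] S)) → 2
  π[v,e](ρ[e/c]((R ⋈[h=f] S))) → 2
  (γ[v; MIN(f)→e](S) ∪ π[v,e](ρ[e/c]((R ⋈[h=f] S)))) → 6

== RESULT ==
v | e
p | 6
q | 1
q | 4
r | 1
r | 4
t | 4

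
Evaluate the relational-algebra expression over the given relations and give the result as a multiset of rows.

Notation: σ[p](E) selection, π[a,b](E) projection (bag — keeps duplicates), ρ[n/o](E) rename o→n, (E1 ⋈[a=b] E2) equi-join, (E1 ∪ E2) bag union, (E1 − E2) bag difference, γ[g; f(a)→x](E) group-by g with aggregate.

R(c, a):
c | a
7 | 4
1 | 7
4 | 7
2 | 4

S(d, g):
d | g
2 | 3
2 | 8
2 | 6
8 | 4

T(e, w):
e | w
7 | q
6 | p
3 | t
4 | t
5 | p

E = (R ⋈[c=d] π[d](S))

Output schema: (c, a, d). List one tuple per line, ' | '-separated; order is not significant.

Row counts bottom-up:
  R → 4
  S → 4
  π[d](S) → 4
  (R ⋈[c=d] π[d](S)) → 3

== RESULT ==
c | a | d
2 | 4 | 2
2 | 4 | 2
2 | 4 | 2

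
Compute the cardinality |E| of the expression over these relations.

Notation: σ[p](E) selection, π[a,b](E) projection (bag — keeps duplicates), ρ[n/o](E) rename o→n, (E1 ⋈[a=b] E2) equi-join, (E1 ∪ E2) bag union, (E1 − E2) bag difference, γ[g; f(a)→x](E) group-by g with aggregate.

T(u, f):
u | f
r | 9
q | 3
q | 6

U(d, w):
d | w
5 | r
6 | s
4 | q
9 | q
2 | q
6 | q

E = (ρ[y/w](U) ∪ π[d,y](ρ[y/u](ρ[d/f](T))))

Row counts bottom-up:
  U → 6
  ρ[y/w](U) → 6
  T → 3
  ρ[d/f](T) → 3
  ρ[y/u](ρ[d/f](T)) → 3
  π[d,y](ρ[y/u](ρ[d/f](T))) → 3
  (ρ[y/w](U) ∪ π[d,y](ρ[y/u](ρ[d/f](T)))) → 9

|E| = 9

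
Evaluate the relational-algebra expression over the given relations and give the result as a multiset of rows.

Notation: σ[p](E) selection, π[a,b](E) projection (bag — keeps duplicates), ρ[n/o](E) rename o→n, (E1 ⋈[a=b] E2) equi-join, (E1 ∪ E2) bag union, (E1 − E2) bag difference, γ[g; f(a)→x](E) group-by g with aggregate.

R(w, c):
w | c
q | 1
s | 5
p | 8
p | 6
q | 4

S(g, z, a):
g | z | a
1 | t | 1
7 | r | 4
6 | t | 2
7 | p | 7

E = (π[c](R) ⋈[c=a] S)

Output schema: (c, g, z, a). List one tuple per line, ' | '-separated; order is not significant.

Stepwise |·|:
  R → 5
  π[c](R) → 5
  S → 4
  (π[c](R) ⋈[c=a] S) → 2

== RESULT ==
c | g | z | a
1 | 1 | t | 1
4 | 7 | r | 4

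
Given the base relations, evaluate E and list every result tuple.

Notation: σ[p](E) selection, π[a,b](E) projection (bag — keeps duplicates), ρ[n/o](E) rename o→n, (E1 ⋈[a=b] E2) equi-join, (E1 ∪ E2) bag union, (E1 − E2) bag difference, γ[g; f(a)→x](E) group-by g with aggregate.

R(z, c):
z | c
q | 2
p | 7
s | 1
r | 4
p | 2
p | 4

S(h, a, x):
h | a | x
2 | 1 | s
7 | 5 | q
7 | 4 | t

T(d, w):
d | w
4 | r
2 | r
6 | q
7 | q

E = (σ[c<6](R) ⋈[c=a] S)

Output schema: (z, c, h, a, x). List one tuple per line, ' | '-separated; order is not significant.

Stepwise |·|:
  R → 6
  σ[c<6](R) → 5
  S → 3
  (σ[c<6](R) ⋈[c=a] S) → 3

== RESULT ==
z | c | h | a | x
p | 4 | 7 | 4 | t
r | 4 | 7 | 4 | t
s | 1 | 2 | 1 | s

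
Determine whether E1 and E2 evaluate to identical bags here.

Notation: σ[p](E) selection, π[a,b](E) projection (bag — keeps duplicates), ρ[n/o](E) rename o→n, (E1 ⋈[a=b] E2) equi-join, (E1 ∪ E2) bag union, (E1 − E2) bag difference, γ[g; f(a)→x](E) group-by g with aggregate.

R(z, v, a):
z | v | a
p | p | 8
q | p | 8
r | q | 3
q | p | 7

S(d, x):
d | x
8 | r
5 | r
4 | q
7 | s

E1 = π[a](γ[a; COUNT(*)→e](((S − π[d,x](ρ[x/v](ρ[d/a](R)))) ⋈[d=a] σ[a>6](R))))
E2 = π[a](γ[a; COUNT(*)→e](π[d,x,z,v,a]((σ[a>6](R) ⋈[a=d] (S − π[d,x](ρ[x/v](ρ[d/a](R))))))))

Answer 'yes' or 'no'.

E1 subexpression sizes:
  S → 4
  R → 4
  ρ[d/a](R) → 4
  ρ[x/v](ρ[d/a](R)) → 4
  π[d,x](ρ[x/v](ρ[d/a](R))) → 4
  (S − π[d,x](ρ[x/v](ρ[d/a](R)))) → 4
  R → 4
  σ[a>6](R) → 3
  ((S − π[d,x](ρ[x/v](ρ[d/a](R)))) ⋈[d=a] σ[a>6](R)) → 3
  γ[a; COUNT(*)→e](((S − π[d,x](ρ[x/v](ρ[d/a](R)))) ⋈[d=a] σ[a>6](R))) → 2
  π[a](γ[a; COUNT(*)→e](((S − π[d,x](ρ[x/v](ρ[d/a](R)))) ⋈[d=a] σ[a>6](R)))) → 2
E2 subexpression sizes:
  R → 4
  σ[a>6](R) → 3
  S → 4
  R → 4
  ρ[d/a](R) → 4
  ρ[x/v](ρ[d/a](R)) → 4
  π[d,x](ρ[x/v](ρ[d/a](R))) → 4
  (S − π[d,x](ρ[x/v](ρ[d/a](R)))) → 4
  (σ[a>6](R) ⋈[a=d] (S − π[d,x](ρ[x/v](ρ[d/a](R))))) → 3
  π[d,x,z,v,a]((σ[a>6](R) ⋈[a=d] (S − π[d,x](ρ[x/v](ρ[d/a](R)))))) → 3
  γ[a; COUNT(*)→e](π[d,x,z,v,a]((σ[a>6](R) ⋈[a=d] (S − π[d,x](ρ[x/v](ρ[d/a](R))))))) → 2
  π[a](γ[a; COUNT(*)→e](π[d,x,z,v,a]((σ[a>6](R) ⋈[a=d] (S − π[d,x](ρ[x/v](ρ[d/a](R)))))))) → 2

E1 and E2 produce the same multiset:
a
7
8

yes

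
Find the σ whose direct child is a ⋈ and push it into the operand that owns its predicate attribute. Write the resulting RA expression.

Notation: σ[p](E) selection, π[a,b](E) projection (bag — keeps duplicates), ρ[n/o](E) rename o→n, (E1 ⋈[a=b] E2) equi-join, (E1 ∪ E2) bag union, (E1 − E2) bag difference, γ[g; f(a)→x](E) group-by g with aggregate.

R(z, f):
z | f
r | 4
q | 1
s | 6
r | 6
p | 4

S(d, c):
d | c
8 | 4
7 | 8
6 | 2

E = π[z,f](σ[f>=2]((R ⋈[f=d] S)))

σ filters on f, owned by the left side.
E' = π[z,f]((σ[f>=2](R) ⋈[f=d] S))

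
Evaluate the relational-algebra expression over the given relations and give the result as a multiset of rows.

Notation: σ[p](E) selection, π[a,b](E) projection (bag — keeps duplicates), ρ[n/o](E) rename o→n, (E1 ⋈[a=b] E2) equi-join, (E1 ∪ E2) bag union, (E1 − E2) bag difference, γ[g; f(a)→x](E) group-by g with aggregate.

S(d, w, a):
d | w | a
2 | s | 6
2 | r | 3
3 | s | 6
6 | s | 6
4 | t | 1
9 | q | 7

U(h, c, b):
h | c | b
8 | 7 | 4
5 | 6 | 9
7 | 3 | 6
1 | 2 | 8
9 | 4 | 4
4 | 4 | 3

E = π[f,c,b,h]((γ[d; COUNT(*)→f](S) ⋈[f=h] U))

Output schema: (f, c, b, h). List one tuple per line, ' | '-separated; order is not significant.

Per-node cardinality:
  S → 6
  γ[d; COUNT(*)→f](S) → 5
  U → 6
  (γ[d; COUNT(*)→f](S) ⋈[f=h] U) → 4
  π[f,c,b,h]((γ[d; COUNT(*)→f](S) ⋈[f=h] U)) → 4

== RESULT ==
f | c | b | h
1 | 2 | 8 | 1
1 | 2 | 8 | 1
1 | 2 | 8 | 1
1 | 2 | 8 | 1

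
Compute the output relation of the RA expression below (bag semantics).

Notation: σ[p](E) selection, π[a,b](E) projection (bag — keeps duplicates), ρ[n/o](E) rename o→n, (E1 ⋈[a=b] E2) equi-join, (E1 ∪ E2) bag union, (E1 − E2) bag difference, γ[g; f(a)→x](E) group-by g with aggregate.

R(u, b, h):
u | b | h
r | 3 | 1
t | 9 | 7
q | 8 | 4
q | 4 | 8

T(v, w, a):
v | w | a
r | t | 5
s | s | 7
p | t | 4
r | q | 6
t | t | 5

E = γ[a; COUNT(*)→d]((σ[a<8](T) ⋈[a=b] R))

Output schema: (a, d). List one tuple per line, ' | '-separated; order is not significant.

Stepwise |·|:
  T → 5
  σ[a<8](T) → 5
  R → 4
  (σ[a<8](T) ⋈[a=b] R) → 1
  γ[a; COUNT(*)→d]((σ[a<8](T) ⋈[a=b] R)) → 1

== RESULT ==
a | d
4 | 1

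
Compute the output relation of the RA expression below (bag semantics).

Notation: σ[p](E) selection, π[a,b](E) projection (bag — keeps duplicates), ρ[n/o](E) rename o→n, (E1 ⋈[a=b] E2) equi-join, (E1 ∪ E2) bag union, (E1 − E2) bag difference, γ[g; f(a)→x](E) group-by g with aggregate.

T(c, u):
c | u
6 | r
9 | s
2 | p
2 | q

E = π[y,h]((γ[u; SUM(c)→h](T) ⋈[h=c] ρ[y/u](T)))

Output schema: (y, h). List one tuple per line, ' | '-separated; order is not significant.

Subexpression sizes:
  T → 4
  γ[u; SUM(c)→h](T) → 4
  T → 4
  ρ[y/u](T) → 4
  (γ[u; SUM(c)→h](T) ⋈[h=c] ρ[y/u](T)) → 6
  π[y,h]((γ[u; SUM(c)→h](T) ⋈[h=c] ρ[y/u](T))) → 6

== RESULT ==
y | h
p | 2
p | 2
q | 2
q | 2
r | 6
s | 9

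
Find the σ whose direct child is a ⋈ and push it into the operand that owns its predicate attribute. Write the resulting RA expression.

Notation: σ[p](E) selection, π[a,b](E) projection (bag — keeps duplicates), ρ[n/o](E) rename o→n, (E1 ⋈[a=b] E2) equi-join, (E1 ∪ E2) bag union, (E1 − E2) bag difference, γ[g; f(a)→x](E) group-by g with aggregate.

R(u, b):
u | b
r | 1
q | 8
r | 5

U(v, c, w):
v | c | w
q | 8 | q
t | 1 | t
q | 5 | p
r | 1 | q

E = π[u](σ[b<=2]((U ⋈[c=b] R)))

σ filters on b, owned by the right side.
E' = π[u]((U ⋈[c=b] σ[b<=2](R)))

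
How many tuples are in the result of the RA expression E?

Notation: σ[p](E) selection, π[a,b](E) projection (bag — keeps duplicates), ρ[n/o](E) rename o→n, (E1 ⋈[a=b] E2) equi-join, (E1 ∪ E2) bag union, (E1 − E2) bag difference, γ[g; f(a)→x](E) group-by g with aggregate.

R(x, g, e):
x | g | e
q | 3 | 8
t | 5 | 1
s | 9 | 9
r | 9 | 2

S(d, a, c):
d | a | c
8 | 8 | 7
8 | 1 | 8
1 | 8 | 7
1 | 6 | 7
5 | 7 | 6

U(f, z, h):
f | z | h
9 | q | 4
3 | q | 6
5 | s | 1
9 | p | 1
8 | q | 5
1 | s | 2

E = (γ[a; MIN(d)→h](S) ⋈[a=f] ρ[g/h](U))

Row counts bottom-up:
  S → 5
  γ[a; MIN(d)→h](S) → 4
  U → 6
  ρ[g/h](U) → 6
  (γ[a; MIN(d)→h](S) ⋈[a=f] ρ[g/h](U)) → 2

|E| = 2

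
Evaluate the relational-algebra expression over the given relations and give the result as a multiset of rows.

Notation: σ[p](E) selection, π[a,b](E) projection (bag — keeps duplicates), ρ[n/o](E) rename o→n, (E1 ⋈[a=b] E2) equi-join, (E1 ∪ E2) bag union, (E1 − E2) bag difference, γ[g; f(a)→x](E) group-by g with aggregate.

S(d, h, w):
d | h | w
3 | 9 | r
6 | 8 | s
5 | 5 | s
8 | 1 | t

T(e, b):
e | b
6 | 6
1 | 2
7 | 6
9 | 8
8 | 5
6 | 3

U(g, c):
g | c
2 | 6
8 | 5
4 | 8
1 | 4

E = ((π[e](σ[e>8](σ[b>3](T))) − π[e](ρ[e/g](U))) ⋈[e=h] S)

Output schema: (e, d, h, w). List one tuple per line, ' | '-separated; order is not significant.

Per-node cardinality:
  T → 6
  σ[b>3](T) → 4
  σ[e>8](σ[b>3](T)) → 1
  π[e](σ[e>8](σ[b>3](T))) → 1
  U → 4
  ρ[e/g](U) → 4
  π[e](ρ[e/g](U)) → 4
  (π[e](σ[e>8](σ[b>3](T))) − π[e](ρ[e/g](U))) → 1
  S → 4
  ((π[e](σ[e>8](σ[b>3](T))) − π[e](ρ[e/g](U))) ⋈[e=h] S) → 1

== RESULT ==
e | d | h | w
9 | 3 | 9 | r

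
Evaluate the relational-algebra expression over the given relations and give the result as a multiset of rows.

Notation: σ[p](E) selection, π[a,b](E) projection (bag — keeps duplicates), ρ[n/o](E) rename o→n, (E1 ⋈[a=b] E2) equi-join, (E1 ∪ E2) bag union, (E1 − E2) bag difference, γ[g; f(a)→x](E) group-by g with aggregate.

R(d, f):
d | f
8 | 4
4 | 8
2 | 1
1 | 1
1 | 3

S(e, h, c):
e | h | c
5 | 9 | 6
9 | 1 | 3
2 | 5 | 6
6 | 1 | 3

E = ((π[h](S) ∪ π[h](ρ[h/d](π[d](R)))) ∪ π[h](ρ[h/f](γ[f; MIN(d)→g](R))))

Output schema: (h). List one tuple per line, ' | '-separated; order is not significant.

Per-node cardinality:
  S → 4
  π[h](S) → 4
  R → 5
  π[d](R) → 5
  ρ[h/d](π[d](R)) → 5
  π[h](ρ[h/d](π[d](R))) → 5
  (π[h](S) ∪ π[h](ρ[h/d](π[d](R)))) → 9
  R → 5
  γ[f; MIN(d)→g](R) → 4
  ρ[h/f](γ[f; MIN(d)→g](R)) → 4
  π[h](ρ[h/f](γ[f; MIN(d)→g](R))) → 4
  ((π[h](S) ∪ π[h](ρ[h/d](π[d](R)))) ∪ π[h](ρ[h/f](γ[f; MIN(d)→g](R)))) → 13

== RESULT ==
h
1
1
1
1
1
2
3
4
4
5
8
8
9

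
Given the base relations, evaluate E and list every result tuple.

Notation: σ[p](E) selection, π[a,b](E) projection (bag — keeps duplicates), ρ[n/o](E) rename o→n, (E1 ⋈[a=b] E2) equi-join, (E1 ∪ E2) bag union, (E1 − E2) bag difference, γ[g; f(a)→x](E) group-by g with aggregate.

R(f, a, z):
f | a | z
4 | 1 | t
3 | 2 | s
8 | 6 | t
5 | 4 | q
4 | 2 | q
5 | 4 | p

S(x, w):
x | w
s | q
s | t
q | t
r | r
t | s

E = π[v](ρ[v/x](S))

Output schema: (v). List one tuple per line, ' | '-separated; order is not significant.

Subexpression sizes:
  S → 5
  ρ[v/x](S) → 5
  π[v](ρ[v/x](S)) → 5

== RESULT ==
v
q
r
s
s
t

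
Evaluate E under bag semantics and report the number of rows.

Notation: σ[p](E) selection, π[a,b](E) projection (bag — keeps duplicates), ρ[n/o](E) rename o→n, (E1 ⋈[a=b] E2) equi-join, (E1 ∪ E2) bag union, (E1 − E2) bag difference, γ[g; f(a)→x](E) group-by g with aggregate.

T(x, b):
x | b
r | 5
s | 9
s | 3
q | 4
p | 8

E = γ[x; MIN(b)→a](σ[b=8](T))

Per-node cardinality:
  T → 5
  σ[b=8](T) → 1
  γ[x; MIN(b)→a](σ[b=8](T)) → 1

|E| = 1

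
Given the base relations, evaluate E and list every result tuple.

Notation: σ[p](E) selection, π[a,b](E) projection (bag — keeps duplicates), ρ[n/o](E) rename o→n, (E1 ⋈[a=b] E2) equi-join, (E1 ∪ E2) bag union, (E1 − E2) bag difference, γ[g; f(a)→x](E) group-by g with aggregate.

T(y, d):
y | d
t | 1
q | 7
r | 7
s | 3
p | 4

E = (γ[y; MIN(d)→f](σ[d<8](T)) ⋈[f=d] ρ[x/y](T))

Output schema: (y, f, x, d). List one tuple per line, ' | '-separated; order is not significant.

Stepwise |·|:
  T → 5
  σ[d<8](T) → 5
  γ[y; MIN(d)→f](σ[d<8](T)) → 5
  T → 5
  ρ[x/y](T) → 5
  (γ[y; MIN(d)→f](σ[d<8](T)) ⋈[f=d] ρ[x/y](T)) → 7

== RESULT ==
y | f | x | d
p | 4 | p | 4
q | 7 | q | 7
q | 7 | r | 7
r | 7 | q | 7
r | 7 | r | 7
s | 3 | s | 3
t | 1 | t | 1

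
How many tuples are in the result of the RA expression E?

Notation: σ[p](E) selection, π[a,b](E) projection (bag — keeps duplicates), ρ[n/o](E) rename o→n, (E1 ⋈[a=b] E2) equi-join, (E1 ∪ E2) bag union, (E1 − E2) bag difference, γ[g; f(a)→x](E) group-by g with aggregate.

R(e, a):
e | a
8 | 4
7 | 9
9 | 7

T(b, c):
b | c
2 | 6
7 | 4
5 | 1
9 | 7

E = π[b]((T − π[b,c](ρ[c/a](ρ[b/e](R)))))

Stepwise |·|:
  T → 4
  R → 3
  ρ[b/e](R) → 3
  ρ[c/a](ρ[b/e](R)) → 3
  π[b,c](ρ[c/a](ρ[b/e](R))) → 3
  (T − π[b,c](ρ[c/a](ρ[b/e](R)))) → 3
  π[b]((T − π[b,c](ρ[c/a](ρ[b/e](R))))) → 3

|E| = 3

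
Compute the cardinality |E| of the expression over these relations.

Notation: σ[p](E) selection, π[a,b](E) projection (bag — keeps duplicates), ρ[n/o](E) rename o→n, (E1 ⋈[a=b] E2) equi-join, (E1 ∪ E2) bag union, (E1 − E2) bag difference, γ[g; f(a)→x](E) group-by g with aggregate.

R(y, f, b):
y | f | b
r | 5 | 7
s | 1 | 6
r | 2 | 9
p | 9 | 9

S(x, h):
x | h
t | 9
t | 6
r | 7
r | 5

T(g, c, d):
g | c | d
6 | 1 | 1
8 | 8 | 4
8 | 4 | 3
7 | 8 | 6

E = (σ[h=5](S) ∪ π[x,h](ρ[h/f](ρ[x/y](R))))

Per-node cardinality:
  S → 4
  σ[h=5](S) → 1
  R → 4
  ρ[x/y](R) → 4
  ρ[h/f](ρ[x/y](R)) → 4
  π[x,h](ρ[h/f](ρ[x/y](R))) → 4
  (σ[h=5](S) ∪ π[x,h](ρ[h/f](ρ[x/y](R)))) → 5

|E| = 5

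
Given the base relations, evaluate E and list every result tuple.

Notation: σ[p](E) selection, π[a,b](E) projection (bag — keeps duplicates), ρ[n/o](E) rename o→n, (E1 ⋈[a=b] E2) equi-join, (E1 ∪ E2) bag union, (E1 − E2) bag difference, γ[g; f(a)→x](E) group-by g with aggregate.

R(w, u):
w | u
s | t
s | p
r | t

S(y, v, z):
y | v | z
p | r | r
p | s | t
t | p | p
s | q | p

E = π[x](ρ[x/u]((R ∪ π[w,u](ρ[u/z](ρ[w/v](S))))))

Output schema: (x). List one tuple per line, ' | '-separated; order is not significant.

Subexpression sizes:
  R → 3
  S → 4
  ρ[w/v](S) → 4
  ρ[u/z](ρ[w/v](S)) → 4
  π[w,u](ρ[u/z](ρ[w/v](S))) → 4
  (R ∪ π[w,u](ρ[u/z](ρ[w/v](S)))) → 7
  ρ[x/u]((R ∪ π[w,u](ρ[u/z](ρ[w/v](S))))) → 7
  π[x](ρ[x/u]((R ∪ π[w,u](ρ[u/z](ρ[w/v](S)))))) → 7

== RESULT ==
x
p
p
p
r
t
t
t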